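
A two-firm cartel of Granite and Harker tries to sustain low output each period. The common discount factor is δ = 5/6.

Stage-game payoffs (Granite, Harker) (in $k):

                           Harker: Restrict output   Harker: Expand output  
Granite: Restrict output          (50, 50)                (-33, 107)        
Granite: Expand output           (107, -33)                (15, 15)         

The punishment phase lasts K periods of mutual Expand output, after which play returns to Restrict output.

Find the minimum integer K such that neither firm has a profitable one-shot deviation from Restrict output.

3

No profitable deviation requires (50−15)(δ+…+δ^K) ≥ 107−50, i.e. δ+…+δ^K ≥ 57/35 ≈ 1.6286.
With δ = 5/6, the partial sums are K=1: 0.8333, K=2: 1.5278, K=3: 2.1065.
K = 3 is the first length at which the sum reaches 1.6286.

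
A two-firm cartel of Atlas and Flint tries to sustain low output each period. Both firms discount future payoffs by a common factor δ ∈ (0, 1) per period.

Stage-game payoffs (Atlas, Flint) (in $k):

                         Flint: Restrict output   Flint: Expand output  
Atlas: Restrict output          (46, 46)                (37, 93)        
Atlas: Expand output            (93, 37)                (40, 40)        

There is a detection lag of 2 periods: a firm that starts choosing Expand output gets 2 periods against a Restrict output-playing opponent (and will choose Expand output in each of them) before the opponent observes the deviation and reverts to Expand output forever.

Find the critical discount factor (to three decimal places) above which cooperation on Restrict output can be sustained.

0.942

The best deviation is to choose Expand output for all 2 undetected periods, earning 93 each, then 40 forever once detected.
Deviation value: 93(1−δ^2)/(1−δ) + 40δ^2/(1−δ); cooperation value: 46/(1−δ).
IC: 46 ≥ 93(1−δ^2) + 40δ^2 = 93 − 53δ^2.
So δ^2 ≥ 47/53, giving δ ≥ (47/53)^(1/2) ≈ 0.942.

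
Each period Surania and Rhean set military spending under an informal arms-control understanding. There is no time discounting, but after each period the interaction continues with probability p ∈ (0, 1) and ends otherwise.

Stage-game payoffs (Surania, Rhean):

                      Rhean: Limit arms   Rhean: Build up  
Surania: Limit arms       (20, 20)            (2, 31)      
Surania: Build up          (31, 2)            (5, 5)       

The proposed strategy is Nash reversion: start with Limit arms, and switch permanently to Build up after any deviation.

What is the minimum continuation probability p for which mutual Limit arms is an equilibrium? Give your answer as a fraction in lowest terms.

11/26

With no time discounting, the continuation probability p plays the role of the discount factor.
Grim-trigger IC: 20/(1−p) ≥ 31 + 5p/(1−p) ⇒ p ≥ (31−20)/(31−5) = 11/26.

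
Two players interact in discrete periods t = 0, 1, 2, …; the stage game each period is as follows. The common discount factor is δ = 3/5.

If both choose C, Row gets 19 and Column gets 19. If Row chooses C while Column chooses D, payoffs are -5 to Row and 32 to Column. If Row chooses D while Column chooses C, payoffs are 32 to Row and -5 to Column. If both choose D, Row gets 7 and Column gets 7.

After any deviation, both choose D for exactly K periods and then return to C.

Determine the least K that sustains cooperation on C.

3

IC: δ(1−δ^K)/(1−δ) ≥ (32−19)/(19−7) = 13/12.
With δ = 3/5: need 1 − δ^K ≥ 13/12·(1−3/5)/(3/5), i.e. δ^K ≤ 0.2778.
Since (3/5)^2 = 0.3600 and (3/5)^3 = 0.2160, the smallest such K is 3.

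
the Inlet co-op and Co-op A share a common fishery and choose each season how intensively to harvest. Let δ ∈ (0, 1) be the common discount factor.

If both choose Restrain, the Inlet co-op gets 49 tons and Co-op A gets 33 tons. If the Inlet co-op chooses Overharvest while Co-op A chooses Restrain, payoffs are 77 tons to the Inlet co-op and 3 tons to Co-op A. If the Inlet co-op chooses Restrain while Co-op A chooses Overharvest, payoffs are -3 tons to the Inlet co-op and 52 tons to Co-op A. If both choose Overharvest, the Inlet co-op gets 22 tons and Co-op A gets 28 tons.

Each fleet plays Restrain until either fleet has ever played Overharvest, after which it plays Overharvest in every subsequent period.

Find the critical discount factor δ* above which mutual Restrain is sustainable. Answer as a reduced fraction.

19/24

For the Inlet co-op: deviation gain 77−49 = 28, per-period punishment loss 49−22 = 27. IC gives δ ≥ 28/55.
For Co-op A: gain 19, loss 5 per period, so δ ≥ 19/24.
The tighter constraint is Co-op A's, so cooperation needs δ ≥ 19/24.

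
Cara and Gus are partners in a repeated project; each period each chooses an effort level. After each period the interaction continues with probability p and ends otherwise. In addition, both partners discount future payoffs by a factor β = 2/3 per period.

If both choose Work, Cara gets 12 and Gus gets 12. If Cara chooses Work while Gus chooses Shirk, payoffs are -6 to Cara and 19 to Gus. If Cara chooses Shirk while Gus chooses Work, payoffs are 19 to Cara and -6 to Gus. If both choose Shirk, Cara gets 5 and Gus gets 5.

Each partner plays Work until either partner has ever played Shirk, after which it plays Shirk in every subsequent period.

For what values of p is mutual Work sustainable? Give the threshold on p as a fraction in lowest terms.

3/4

With continuation probability p and discount β, the effective per-period discount factor is βp.
Grim-trigger IC: βp ≥ (19−12)/(19−5) = 1/2.
So p ≥ (1/2)/(2/3) = 3/4.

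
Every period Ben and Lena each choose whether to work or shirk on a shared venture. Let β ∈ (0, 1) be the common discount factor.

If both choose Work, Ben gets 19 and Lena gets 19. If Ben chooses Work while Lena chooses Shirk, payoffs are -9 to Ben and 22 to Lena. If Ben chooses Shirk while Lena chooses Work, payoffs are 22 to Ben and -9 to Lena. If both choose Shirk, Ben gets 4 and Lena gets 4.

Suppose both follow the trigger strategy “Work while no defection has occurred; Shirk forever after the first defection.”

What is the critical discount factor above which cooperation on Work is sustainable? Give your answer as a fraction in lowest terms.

1/6

Cooperation forever yields 19 each period: 19/(1−β).
Deviating yields 22 once, then 4 forever: 22 + 4β/(1−β).
No profitable deviation requires 19/(1−β) ≥ 22 + 4β/(1−β).
Multiplying by (1−β): 19 ≥ 22(1−β) + 4β = 22 − 18β.
So 18β ≥ 3, i.e. β ≥ 3/18 = 1/6.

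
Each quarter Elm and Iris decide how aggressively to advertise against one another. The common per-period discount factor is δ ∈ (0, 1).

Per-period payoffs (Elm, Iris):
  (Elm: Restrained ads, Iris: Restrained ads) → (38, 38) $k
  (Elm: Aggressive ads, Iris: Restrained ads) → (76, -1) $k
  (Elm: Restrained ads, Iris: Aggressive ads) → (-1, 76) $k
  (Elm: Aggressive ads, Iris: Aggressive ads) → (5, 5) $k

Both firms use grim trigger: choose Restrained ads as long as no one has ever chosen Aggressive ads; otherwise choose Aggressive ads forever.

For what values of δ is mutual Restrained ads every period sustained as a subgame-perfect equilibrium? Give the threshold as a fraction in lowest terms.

38/71

One-period gain from deviating is 76 − 38 = 38. The loss is 38 − 5 = 33 in every subsequent period, with present value 33·δ/(1−δ).
Deviation is unprofitable when 33·δ/(1−δ) ≥ 38, i.e. δ/(1−δ) ≥ 38/33.
Equivalently δ ≥ 38/(38+33) = 38/71.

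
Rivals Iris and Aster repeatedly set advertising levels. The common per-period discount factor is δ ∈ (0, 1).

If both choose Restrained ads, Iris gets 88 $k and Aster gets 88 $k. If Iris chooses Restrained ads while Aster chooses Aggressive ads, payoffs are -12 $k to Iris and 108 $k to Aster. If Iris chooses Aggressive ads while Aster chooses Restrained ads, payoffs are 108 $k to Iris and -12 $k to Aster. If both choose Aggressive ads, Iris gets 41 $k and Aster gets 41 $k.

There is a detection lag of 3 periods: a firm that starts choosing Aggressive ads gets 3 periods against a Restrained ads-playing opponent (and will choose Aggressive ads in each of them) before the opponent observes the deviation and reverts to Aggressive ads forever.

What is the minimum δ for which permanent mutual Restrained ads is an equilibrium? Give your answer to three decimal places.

0.668

The best deviation is to choose Aggressive ads for all 3 undetected periods, earning 108 each, then 41 forever once detected.
Deviation value: 108(1−δ^3)/(1−δ) + 41δ^3/(1−δ); cooperation value: 88/(1−δ).
IC: 88 ≥ 108(1−δ^3) + 41δ^3 = 108 − 67δ^3.
So δ^3 ≥ 20/67, giving δ ≥ (20/67)^(1/3) ≈ 0.668.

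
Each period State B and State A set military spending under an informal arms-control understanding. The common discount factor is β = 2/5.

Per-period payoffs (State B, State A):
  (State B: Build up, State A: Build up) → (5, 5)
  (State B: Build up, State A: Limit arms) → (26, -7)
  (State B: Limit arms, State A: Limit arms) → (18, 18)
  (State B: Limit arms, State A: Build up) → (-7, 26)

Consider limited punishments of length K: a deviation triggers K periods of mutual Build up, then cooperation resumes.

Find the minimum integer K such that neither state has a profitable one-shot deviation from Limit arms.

IC: β(1−β^K)/(1−β) ≥ (26−18)/(18−5) = 8/13.
With β = 2/5: need 1 − β^K ≥ 8/13·(1−2/5)/(2/5), i.e. β^K ≤ 0.0769.
Since (2/5)^2 = 0.1600 and (2/5)^3 = 0.0640, the smallest such K is 3.

3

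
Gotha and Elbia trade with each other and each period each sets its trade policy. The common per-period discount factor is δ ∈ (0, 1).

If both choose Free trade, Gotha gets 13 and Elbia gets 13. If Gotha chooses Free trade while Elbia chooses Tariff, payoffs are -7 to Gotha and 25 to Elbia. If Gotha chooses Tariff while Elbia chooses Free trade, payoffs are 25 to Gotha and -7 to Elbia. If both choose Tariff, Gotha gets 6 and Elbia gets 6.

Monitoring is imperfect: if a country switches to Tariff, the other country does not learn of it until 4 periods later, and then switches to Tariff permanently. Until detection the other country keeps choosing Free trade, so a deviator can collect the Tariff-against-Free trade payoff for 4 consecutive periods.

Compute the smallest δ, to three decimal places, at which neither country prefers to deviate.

0.891

A deviator earns 25 for 4 periods, then 6 forever; cooperating earns 13 forever. Multiplying the IC by (1−δ):
13 ≥ 25(1−δ^4) + 6δ^4, so 19·δ^4 ≥ 12 and δ^4 ≥ 12/19.
δ ≥ (12/19)^(1/4) ≈ 0.891.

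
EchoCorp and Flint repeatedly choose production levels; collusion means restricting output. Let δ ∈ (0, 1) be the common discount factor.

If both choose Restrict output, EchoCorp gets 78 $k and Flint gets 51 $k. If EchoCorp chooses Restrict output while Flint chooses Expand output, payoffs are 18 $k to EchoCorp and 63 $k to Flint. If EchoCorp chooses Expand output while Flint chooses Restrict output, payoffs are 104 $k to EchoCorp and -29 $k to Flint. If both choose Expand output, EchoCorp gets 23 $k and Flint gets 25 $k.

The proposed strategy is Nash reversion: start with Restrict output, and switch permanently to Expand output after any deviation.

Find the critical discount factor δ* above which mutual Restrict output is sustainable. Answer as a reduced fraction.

26/81

For EchoCorp: deviation gain 104−78 = 26, per-period punishment loss 78−23 = 55. IC gives δ ≥ 26/81.
For Flint: gain 12, loss 26 per period, so δ ≥ 12/38 = 6/19.
The tighter constraint is EchoCorp's, so cooperation needs δ ≥ 26/81.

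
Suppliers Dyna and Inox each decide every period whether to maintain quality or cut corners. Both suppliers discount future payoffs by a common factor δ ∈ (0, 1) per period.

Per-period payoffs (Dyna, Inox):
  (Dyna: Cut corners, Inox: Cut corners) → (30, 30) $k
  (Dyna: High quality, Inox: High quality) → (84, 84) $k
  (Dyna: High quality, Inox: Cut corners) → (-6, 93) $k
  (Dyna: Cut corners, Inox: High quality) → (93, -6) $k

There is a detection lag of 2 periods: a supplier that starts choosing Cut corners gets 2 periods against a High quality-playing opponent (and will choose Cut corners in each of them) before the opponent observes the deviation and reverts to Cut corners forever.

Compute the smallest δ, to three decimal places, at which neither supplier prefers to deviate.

0.378

The best deviation is to choose Cut corners for all 2 undetected periods, earning 93 each, then 30 forever once detected.
Deviation value: 93(1−δ^2)/(1−δ) + 30δ^2/(1−δ); cooperation value: 84/(1−δ).
IC: 84 ≥ 93(1−δ^2) + 30δ^2 = 93 − 63δ^2.
So δ^2 ≥ 9/63 = 1/7, giving δ ≥ (1/7)^(1/2) ≈ 0.378.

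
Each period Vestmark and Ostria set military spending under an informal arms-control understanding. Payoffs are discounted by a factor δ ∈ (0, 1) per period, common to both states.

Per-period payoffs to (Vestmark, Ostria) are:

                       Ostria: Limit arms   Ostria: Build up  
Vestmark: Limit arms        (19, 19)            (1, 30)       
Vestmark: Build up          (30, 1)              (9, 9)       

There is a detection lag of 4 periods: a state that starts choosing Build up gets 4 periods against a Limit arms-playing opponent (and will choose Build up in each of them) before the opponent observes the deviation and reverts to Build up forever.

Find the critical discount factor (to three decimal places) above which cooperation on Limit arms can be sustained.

A deviator earns 30 for 4 periods, then 9 forever; cooperating earns 19 forever. Multiplying the IC by (1−δ):
19 ≥ 30(1−δ^4) + 9δ^4, so 21·δ^4 ≥ 11 and δ^4 ≥ 11/21.
δ ≥ (11/21)^(1/4) ≈ 0.851.

0.851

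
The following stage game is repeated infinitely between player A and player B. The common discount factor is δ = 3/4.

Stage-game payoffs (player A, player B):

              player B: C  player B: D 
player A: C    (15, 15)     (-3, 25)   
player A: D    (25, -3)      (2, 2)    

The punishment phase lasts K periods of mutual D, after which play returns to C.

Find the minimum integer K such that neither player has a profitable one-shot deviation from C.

IC: δ(1−δ^K)/(1−δ) ≥ (25−15)/(15−2) = 10/13.
With δ = 3/4: need 1 − δ^K ≥ 10/13·(1−3/4)/(3/4), i.e. δ^K ≤ 0.7436.
Since (3/4)^1 = 0.7500 and (3/4)^2 = 0.5625, the smallest such K is 2.

2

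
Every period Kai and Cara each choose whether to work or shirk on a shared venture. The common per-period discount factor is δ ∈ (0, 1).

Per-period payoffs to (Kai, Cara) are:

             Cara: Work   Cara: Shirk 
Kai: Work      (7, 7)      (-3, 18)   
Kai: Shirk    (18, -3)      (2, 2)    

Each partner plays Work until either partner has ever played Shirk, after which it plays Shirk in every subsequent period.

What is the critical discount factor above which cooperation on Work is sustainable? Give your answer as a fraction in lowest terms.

Cooperation forever yields 7 each period: 7/(1−δ).
Deviating yields 18 once, then 2 forever: 18 + 2δ/(1−δ).
No profitable deviation requires 7/(1−δ) ≥ 18 + 2δ/(1−δ).
Multiplying by (1−δ): 7 ≥ 18(1−δ) + 2δ = 18 − 16δ.
So 16δ ≥ 11, i.e. δ ≥ 11/16.

11/16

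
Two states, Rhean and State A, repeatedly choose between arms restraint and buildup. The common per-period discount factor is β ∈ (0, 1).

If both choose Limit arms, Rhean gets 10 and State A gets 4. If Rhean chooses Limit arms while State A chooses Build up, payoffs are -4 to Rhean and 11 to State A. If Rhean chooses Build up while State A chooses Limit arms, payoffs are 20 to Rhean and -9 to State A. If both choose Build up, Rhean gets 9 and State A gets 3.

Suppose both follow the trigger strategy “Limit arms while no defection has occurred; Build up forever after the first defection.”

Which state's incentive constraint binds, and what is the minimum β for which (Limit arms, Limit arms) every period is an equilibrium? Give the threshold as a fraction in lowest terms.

Rhean's threshold: (20−10)/(20−9) = 10/11.
State A's threshold: (11−4)/(11−3) = 7/8.
10/11 > 7/8, so Rhean binds and β* = 10/11.

Rhean; β ≥ 10/11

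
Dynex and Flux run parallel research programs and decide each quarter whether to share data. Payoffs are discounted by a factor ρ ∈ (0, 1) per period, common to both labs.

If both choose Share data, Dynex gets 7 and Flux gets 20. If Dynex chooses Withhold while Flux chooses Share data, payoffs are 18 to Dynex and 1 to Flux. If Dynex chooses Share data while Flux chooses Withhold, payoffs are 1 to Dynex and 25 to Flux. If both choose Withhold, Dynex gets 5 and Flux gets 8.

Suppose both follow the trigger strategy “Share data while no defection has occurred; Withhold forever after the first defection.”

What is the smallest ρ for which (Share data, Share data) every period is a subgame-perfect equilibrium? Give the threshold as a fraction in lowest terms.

11/13

Dynex: cooperation gives 7 each period; deviation gives 18 once then 5 forever.
  7/(1−ρ) ≥ 18 + 5ρ/(1−ρ) ⇒ ρ ≥ 11/13.
Flux: cooperation gives 20 each period; deviation gives 25 once then 8 forever.
  ρ ≥ 5/17.
Both must hold, so the binding constraint is Dynex's: ρ ≥ 11/13.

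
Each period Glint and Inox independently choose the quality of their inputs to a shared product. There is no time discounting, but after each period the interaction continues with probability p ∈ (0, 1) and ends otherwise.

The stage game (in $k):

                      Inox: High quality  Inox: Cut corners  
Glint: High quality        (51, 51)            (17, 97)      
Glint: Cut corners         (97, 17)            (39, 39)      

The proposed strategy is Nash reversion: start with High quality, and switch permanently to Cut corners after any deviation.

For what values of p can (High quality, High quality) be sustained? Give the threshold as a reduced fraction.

With no time discounting, the continuation probability p plays the role of the discount factor.
Grim-trigger IC: 51/(1−p) ≥ 97 + 39p/(1−p) ⇒ p ≥ (97−51)/(97−39) = 23/29.

23/29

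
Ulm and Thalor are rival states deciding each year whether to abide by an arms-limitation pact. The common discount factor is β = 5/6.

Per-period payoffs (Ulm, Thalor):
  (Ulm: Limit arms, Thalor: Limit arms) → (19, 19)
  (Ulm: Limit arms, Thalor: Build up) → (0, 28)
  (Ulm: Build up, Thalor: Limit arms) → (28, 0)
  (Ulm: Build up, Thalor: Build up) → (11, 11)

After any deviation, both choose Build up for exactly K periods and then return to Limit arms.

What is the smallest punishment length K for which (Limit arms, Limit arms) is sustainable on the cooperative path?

No profitable deviation requires (19−11)(β+…+β^K) ≥ 28−19, i.e. β+…+β^K ≥ 9/8 ≈ 1.1250.
With β = 5/6, the partial sums are K=1: 0.8333, K=2: 1.5278.
K = 2 is the first length at which the sum reaches 1.1250.

2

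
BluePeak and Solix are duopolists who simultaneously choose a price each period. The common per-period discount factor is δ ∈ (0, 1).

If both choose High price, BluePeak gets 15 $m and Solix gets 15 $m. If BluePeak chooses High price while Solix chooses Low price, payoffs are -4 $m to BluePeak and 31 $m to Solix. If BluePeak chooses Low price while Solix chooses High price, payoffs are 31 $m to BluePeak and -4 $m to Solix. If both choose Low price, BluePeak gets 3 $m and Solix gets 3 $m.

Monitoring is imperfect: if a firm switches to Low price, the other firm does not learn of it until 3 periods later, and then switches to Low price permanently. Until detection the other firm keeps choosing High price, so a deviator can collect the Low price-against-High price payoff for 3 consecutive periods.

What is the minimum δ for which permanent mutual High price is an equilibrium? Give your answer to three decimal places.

0.830

A deviator earns 31 for 3 periods, then 3 forever; cooperating earns 15 forever. Multiplying the IC by (1−δ):
15 ≥ 31(1−δ^3) + 3δ^3, so 28·δ^3 ≥ 16 and δ^3 ≥ 4/7.
δ ≥ (4/7)^(1/3) ≈ 0.830.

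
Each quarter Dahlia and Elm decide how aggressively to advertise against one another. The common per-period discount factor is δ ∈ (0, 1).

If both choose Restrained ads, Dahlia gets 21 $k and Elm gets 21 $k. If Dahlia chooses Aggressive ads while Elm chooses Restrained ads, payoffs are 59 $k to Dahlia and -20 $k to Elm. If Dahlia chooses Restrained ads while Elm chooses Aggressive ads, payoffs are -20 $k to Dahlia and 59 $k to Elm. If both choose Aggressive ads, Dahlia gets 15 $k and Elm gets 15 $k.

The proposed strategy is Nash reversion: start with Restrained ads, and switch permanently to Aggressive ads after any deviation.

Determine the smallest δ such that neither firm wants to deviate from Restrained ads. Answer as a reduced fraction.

19/22

One-period gain from deviating is 59 − 21 = 38. The loss is 21 − 15 = 6 in every subsequent period, with present value 6·δ/(1−δ).
Deviation is unprofitable when 6·δ/(1−δ) ≥ 38, i.e. δ/(1−δ) ≥ 19/3.
Equivalently δ ≥ 38/(38+6) = 19/22.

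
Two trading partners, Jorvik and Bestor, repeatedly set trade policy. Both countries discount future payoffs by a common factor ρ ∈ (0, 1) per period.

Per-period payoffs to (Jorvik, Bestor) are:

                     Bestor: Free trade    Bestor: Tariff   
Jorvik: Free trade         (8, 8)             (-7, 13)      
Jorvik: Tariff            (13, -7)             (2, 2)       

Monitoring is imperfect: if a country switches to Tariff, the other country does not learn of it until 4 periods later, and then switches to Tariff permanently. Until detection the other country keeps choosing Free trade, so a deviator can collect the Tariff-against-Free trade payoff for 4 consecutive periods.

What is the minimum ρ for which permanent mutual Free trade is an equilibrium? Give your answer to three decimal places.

Deviating for the 4 undetected periods gains 13−8 = 5 per period over cooperation, then loses 8−2 = 6 per period forever once punishment starts.
Gain: 5(1 + ρ + … + ρ^3); loss: 6·ρ^4/(1−ρ).
No profitable deviation ⇔ 5(1−ρ^4) ≤ 6·ρ^4, i.e. ρ^4 ≥ 5/(5+6) = 5/11.
Hence ρ ≥ (5/11)^(1/4) ≈ 0.821.

0.821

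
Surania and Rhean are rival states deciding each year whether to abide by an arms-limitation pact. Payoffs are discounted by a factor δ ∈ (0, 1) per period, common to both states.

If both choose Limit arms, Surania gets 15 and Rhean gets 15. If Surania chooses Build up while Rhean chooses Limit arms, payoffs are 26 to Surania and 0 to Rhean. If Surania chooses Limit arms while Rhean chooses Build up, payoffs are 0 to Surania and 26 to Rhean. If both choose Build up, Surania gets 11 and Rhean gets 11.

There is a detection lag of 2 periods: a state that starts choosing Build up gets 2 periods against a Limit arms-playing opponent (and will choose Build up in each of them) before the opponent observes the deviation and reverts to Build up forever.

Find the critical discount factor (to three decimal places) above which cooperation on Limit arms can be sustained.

0.856

Deviating for the 2 undetected periods gains 26−15 = 11 per period over cooperation, then loses 15−11 = 4 per period forever once punishment starts.
Gain: 11(1 + δ + … + δ^1); loss: 4·δ^2/(1−δ).
No profitable deviation ⇔ 11(1−δ^2) ≤ 4·δ^2, i.e. δ^2 ≥ 11/(11+4) = 11/15.
Hence δ ≥ (11/15)^(1/2) ≈ 0.856.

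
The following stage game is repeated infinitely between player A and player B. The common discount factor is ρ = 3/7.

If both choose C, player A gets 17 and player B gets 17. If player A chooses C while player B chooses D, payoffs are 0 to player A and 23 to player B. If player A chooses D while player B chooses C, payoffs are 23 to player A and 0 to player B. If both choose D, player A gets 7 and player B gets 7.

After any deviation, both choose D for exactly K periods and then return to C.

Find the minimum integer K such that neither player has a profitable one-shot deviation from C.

No profitable deviation requires (17−7)(ρ+…+ρ^K) ≥ 23−17, i.e. ρ+…+ρ^K ≥ 3/5 ≈ 0.6000.
With ρ = 3/7, the partial sums are K=1: 0.4286, K=2: 0.6122.
K = 2 is the first length at which the sum reaches 0.6000.

2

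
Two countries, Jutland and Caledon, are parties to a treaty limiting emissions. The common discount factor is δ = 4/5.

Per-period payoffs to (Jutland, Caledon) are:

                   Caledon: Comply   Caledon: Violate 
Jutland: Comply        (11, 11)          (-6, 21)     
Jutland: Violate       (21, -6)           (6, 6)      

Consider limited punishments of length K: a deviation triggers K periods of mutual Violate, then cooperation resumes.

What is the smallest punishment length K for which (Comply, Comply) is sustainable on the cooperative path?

4

No profitable deviation requires (11−6)(δ+…+δ^K) ≥ 21−11, i.e. δ+…+δ^K ≥ 2 ≈ 2.0000.
With δ = 4/5, the partial sums are K=1: 0.8000, K=2: 1.4400, K=3: 1.9520, K=4: 2.3616.
K = 4 is the first length at which the sum reaches 2.0000.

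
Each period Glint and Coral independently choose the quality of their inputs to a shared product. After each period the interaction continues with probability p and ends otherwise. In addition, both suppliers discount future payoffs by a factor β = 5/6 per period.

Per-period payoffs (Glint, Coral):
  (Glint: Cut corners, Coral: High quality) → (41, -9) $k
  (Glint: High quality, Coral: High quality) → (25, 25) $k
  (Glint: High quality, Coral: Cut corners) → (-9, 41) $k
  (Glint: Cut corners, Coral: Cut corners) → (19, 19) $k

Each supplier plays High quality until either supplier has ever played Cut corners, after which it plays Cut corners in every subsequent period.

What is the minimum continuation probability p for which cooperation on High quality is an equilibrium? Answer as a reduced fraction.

48/55

With continuation probability p and discount β, the effective per-period discount factor is βp.
Grim-trigger IC: βp ≥ (41−25)/(41−19) = 8/11.
So p ≥ (8/11)/(5/6) = 48/55.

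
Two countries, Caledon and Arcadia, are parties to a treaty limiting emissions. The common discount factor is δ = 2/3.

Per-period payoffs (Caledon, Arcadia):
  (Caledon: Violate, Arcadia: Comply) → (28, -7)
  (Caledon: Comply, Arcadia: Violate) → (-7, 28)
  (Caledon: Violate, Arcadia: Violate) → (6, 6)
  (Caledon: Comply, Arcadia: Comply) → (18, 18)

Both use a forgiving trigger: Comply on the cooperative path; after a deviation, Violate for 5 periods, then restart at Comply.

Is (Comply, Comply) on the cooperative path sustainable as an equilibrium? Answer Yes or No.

Comparing payoff streams over the 6 periods until play realigns: cooperate → 18(1+δ+…+δ^5); deviate → 28 + 6(δ+…+δ^5).
Cooperation is sustained iff (18−6)(δ+…+δ^5) ≥ 28−18.
δ+…+δ^5 = 2/3·(1−(2/3)^5)/(1−2/3) = 1.7366, and (28−18)/(18−6) = 0.8333.
1.7366 ≥ 0.8333, so cooperation is sustainable.

Yes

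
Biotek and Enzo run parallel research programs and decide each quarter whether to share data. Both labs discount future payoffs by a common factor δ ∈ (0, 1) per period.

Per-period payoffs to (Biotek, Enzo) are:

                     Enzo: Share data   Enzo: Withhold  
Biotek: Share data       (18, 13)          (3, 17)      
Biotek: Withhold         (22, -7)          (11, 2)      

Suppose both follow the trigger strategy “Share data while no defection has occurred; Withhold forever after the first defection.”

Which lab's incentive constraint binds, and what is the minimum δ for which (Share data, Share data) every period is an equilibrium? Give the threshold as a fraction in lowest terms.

Biotek; δ ≥ 4/11

For Biotek: deviation gain 22−18 = 4, per-period punishment loss 18−11 = 7. IC gives δ ≥ 4/11.
For Enzo: gain 4, loss 11 per period, so δ ≥ 4/15.
The tighter constraint is Biotek's, so cooperation needs δ ≥ 4/11.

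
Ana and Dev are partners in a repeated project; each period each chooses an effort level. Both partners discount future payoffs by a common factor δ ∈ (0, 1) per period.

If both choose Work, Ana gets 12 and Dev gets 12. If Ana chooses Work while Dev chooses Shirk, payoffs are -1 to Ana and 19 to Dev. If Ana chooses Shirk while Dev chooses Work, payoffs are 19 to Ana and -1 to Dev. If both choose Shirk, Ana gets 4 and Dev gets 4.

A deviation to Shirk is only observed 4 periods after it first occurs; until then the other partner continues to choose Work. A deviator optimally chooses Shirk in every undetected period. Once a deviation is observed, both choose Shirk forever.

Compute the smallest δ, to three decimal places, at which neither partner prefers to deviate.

0.827

A deviator earns 19 for 4 periods, then 4 forever; cooperating earns 12 forever. Multiplying the IC by (1−δ):
12 ≥ 19(1−δ^4) + 4δ^4, so 15·δ^4 ≥ 7 and δ^4 ≥ 7/15.
δ ≥ (7/15)^(1/4) ≈ 0.827.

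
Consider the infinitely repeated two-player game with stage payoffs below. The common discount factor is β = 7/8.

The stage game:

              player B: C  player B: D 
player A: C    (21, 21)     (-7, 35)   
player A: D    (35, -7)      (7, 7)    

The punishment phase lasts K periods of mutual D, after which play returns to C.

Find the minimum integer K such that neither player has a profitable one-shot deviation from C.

IC: β(1−β^K)/(1−β) ≥ (35−21)/(21−7) = 1.
With β = 7/8: need 1 − β^K ≥ 1·(1−7/8)/(7/8), i.e. β^K ≤ 0.8571.
Since (7/8)^1 = 0.8750 and (7/8)^2 = 0.7656, the smallest such K is 2.

2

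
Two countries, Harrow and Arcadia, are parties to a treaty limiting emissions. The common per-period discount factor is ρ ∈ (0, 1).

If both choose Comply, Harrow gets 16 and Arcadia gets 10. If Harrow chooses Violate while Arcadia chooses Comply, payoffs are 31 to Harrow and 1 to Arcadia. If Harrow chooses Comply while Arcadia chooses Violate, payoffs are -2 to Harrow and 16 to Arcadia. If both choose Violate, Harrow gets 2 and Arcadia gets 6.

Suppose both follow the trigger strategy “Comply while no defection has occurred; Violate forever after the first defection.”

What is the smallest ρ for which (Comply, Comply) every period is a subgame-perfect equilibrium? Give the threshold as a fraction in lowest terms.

Harrow's threshold: (31−16)/(31−2) = 15/29.
Arcadia's threshold: (16−10)/(16−6) = 3/5.
15/29 < 3/5, so Arcadia binds and ρ* = 3/5.

3/5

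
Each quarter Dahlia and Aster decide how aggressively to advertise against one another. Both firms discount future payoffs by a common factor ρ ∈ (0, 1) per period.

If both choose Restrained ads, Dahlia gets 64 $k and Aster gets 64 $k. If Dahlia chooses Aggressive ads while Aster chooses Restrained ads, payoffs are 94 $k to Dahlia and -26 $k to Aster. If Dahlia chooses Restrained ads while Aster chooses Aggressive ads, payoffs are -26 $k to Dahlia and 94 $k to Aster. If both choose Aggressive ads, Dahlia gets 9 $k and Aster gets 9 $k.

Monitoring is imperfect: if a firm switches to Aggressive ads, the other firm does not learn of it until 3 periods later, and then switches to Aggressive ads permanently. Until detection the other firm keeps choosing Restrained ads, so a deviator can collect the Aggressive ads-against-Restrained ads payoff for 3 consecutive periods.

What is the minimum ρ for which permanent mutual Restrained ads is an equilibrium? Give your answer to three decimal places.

A deviator earns 94 for 3 periods, then 9 forever; cooperating earns 64 forever. Multiplying the IC by (1−ρ):
64 ≥ 94(1−ρ^3) + 9ρ^3, so 85·ρ^3 ≥ 30 and ρ^3 ≥ 6/17.
ρ ≥ (6/17)^(1/3) ≈ 0.707.

0.707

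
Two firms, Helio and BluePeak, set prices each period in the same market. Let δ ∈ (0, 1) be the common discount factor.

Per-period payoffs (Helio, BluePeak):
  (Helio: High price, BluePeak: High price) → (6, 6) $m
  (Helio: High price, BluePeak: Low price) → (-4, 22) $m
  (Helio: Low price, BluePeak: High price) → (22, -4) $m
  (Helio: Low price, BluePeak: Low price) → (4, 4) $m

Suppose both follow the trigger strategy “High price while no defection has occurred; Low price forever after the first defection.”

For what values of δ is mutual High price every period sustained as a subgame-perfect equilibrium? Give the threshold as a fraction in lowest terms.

8/9

One-period gain from deviating is 22 − 6 = 16. The loss is 6 − 4 = 2 in every subsequent period, with present value 2·δ/(1−δ).
Deviation is unprofitable when 2·δ/(1−δ) ≥ 16, i.e. δ/(1−δ) ≥ 8.
Equivalently δ ≥ 16/(16+2) = 8/9.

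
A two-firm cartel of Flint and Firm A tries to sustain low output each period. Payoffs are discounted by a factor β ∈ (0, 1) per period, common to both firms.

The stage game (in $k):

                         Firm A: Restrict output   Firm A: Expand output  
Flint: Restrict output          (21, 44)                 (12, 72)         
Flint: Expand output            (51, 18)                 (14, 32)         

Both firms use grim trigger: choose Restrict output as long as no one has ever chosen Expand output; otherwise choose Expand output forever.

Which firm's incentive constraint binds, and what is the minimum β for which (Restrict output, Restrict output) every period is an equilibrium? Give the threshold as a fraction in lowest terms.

Flint; β ≥ 30/37

Flint: cooperation gives 21 each period; deviation gives 51 once then 14 forever.
  21/(1−β) ≥ 51 + 14β/(1−β) ⇒ β ≥ 30/37.
Firm A: cooperation gives 44 each period; deviation gives 72 once then 32 forever.
  β ≥ 28/40 = 7/10.
Both must hold, so the binding constraint is Flint's: β ≥ 30/37.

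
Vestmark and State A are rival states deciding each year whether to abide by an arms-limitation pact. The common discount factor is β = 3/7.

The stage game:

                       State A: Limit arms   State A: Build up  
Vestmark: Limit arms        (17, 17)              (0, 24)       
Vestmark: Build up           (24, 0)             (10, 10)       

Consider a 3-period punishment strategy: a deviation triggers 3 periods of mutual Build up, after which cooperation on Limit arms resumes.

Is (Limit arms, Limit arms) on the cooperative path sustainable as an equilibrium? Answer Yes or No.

A one-shot deviation gives 24 now, then 10 for 3 periods, then back to 17.
Gain from deviating: (24−17) today; loss: (17−10) in each of the next 3 periods.
No-deviation condition: (17−10)(β+…+β^3) ≥ 24−17, i.e. β+…+β^3 ≥ 1.
At β = 3/7: β+…+β^3 = 0.6910 < 1.0000.
So cooperation is not sustainable.

No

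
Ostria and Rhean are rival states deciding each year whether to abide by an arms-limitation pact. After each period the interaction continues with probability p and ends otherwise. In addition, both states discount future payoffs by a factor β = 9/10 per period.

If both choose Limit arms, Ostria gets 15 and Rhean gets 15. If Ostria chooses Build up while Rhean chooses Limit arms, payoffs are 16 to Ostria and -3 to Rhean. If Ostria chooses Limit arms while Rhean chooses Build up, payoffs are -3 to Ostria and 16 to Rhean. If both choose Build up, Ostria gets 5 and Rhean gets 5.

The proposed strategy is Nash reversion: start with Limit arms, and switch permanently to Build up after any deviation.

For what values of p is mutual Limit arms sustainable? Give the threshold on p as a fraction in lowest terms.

10/99

Expected continuation weight on next period's payoff is β·p = 9/10·p, which plays the role of the discount factor.
Cooperation requires 9/10·p ≥ (16−15)/(16−5) = 1/11, hence p ≥ 10/99.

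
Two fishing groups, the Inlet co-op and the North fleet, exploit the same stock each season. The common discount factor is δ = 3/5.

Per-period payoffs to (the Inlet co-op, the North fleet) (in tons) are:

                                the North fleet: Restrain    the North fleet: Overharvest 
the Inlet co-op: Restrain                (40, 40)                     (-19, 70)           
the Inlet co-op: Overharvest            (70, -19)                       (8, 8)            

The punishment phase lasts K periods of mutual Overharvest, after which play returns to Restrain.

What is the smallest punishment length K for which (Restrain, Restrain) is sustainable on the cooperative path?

2

Need Σ_{k=1}^{K} δ^k ≥ (70−40)/(40−8) = 0.9375 at δ = 3/5.
At K = 1 the sum is 0.6000 < 0.9375; at K = 2 it is 0.9600 ≥ 0.9375.
So the minimum punishment length is K = 2.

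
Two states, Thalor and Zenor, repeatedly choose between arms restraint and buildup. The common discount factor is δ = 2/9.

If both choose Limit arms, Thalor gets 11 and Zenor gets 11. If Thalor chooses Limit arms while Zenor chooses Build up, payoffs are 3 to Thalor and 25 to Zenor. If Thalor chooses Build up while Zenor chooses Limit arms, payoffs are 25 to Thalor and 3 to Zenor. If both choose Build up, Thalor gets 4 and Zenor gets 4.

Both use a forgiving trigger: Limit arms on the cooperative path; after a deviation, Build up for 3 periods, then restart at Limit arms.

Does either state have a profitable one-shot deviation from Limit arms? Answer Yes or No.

Yes

IC: δ+…+δ^3 ≥ (25−11)/(11−4) = 2.
At δ = 2/9: partial sum = 0.2826 < 2.0000. Cooperation not sustainable.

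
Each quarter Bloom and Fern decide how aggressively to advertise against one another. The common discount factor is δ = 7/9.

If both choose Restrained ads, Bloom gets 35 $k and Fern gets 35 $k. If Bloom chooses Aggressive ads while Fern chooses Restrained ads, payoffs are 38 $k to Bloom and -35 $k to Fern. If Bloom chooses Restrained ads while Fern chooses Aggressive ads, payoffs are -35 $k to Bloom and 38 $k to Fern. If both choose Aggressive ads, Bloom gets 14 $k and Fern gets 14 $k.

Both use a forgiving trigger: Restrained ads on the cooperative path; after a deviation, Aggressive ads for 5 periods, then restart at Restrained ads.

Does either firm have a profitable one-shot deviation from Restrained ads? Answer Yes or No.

IC: δ+…+δ^5 ≥ (38−35)/(35−14) = 1/7.
At δ = 7/9: partial sum = 2.5038 ≥ 0.1429. Cooperation sustainable.

No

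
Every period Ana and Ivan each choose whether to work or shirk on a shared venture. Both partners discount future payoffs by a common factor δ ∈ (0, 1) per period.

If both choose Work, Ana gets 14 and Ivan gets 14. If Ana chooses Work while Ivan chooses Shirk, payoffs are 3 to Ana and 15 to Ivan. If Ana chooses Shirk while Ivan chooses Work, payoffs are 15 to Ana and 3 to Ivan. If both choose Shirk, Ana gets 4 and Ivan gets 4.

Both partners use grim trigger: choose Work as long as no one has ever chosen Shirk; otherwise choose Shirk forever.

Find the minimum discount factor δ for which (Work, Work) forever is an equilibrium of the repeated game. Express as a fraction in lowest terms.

Cooperation forever yields 14 each period: 14/(1−δ).
Deviating yields 15 once, then 4 forever: 15 + 4δ/(1−δ).
No profitable deviation requires 14/(1−δ) ≥ 15 + 4δ/(1−δ).
Multiplying by (1−δ): 14 ≥ 15(1−δ) + 4δ = 15 − 11δ.
So 11δ ≥ 1, i.e. δ ≥ 1/11.

1/11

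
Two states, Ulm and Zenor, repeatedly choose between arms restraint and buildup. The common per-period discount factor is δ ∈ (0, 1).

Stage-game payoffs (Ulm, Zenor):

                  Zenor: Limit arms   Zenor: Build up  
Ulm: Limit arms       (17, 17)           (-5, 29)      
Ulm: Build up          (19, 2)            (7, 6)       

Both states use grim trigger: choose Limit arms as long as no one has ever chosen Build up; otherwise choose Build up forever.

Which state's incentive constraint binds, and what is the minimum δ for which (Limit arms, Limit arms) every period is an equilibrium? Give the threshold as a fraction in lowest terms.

Zenor; δ ≥ 12/23

Ulm: cooperation gives 17 each period; deviation gives 19 once then 7 forever.
  17/(1−δ) ≥ 19 + 7δ/(1−δ) ⇒ δ ≥ 2/12 = 1/6.
Zenor: cooperation gives 17 each period; deviation gives 29 once then 6 forever.
  δ ≥ 12/23.
Both must hold, so the binding constraint is Zenor's: δ ≥ 12/23.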